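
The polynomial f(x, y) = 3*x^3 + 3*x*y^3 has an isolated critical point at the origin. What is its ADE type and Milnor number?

The Hessian of f at 0 is [[0, 0], [0, 0]] with rank 0, so corank 2. A Groebner basis of the Jacobian ideal J(f) in C{x,y} is {x^3, x*y^2, 3*x^2 + y^3}; counting standard monomials gives mu = 7. Corank 2; j^3 = 3*x^3 is a perfect cube, so E-series; the 4-jet and mu = 7 give E_7.

Type E_7, Milnor number mu = 7.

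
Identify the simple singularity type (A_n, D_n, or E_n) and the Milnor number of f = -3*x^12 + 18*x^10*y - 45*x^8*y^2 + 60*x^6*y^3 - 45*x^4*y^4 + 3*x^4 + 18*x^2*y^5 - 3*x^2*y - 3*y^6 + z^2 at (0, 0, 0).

Type D_{7}, Milnor number mu = 7.

The Hessian of f at 0 has rank 1. Corank 2; j^3 = -3*x^2*y has shape L^2 M (L != M), so D-series; mu = 7 gives D_7.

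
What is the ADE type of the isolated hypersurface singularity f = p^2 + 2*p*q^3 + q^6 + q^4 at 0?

The Hessian of f at 0 is [[2, 0], [0, 0]] with rank 1, so corank 1. A Groebner basis of the Jacobian ideal J(f) in C{p,q} is {q^3, p}; counting standard monomials gives mu = 3. Corank 1: A-series; mu = 3 gives A_3.

A_{3}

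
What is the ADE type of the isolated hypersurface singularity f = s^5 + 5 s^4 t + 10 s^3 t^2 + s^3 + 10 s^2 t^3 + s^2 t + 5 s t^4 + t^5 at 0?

The Hessian of f at 0 has rank 0. Corank 2; j^3 = s^2*(s + t) has shape L^2 M (L != M), so D-series; mu = 6 gives D_6.

D_6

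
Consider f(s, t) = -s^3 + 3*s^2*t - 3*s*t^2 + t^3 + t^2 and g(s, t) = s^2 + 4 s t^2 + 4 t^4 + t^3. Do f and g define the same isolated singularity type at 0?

Yes.

The Hessian of f at 0 is [[0, 0], [0, 2]] with rank 1, so corank 1. A Groebner basis of the Jacobian ideal J(f) in C{s,t} is {s^2, t}; counting standard monomials gives mu = 2. Corank 1: A-series; mu = 2 gives A_2. The Hessian of g at 0 is [[2, 0], [0, 0]] with rank 1, so corank 1. A Groebner basis of the Jacobian ideal J(g) in C{s,t} is {t^2, s}; counting standard monomials gives mu = 2. Corank 1: A-series; mu = 2 gives A_2. Both have type A_2, hence right-equivalent.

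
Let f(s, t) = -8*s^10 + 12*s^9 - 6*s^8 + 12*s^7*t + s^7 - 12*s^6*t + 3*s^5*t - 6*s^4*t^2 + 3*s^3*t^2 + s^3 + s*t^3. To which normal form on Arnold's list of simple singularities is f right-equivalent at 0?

E7

The Hessian of f at 0 is [[0, 0], [0, 0]] with rank 0, so corank 2. A Groebner basis of the Jacobian ideal J(f) in C{s,t} is {s^3, s*t^2, 3*s^2 + t^3}; counting standard monomials gives mu = 7. Corank 2; j^3 = s^3 is a perfect cube, so E-series; the 4-jet and mu = 7 give E_7.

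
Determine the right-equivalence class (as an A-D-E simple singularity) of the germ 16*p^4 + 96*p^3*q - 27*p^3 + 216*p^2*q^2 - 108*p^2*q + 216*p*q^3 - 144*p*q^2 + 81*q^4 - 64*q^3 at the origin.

The Hessian of f at 0 has rank 0. Corank 2; j^3 = -(3*p + 4*q)^3 is a perfect cube, so E-series; the 4-jet and mu = 6 give E_6.

E6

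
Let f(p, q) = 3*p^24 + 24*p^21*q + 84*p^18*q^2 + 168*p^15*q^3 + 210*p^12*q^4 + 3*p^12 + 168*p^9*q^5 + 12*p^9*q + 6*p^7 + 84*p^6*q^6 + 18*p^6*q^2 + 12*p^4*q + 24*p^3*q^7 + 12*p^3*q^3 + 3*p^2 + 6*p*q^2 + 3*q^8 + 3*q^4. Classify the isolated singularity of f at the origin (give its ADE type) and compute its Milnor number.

Type A7, Milnor number mu = 7.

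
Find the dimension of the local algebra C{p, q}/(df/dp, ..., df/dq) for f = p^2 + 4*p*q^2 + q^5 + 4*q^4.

The Hessian of f at 0 has rank 1. Corank 1: A-series; mu = 4 gives A_4.

4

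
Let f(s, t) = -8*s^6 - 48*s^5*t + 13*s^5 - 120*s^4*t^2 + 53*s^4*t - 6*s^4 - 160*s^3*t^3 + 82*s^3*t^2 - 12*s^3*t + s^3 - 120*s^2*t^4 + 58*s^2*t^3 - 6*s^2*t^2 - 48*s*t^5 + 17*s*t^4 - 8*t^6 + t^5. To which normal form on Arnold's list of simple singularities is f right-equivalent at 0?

The Hessian of f at 0 is [[0, 0], [0, 0]] with rank 0, so corank 2. A Groebner basis of the Jacobian ideal J(f) in C{s,t} is {-s^2/32 + s*t^3 + s*t^2/8, s^2/8 - s*t^2/2 + t^4, s^3, s^2*t - s^2/8 + s*t^2/2}; counting standard monomials gives mu = 8. Corank 2; j^3 = s^3 is a perfect cube, so E-series; the 5-jet and mu = 8 give E_8.

E8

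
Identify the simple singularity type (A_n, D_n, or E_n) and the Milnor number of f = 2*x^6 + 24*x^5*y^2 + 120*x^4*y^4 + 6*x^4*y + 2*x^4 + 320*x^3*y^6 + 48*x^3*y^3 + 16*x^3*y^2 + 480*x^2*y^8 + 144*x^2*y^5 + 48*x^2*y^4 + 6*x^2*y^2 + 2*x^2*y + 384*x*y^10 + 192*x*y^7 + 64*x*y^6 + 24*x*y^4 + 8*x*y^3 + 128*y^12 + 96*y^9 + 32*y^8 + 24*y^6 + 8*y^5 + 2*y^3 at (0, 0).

Type D_{4}, Milnor number mu = 4.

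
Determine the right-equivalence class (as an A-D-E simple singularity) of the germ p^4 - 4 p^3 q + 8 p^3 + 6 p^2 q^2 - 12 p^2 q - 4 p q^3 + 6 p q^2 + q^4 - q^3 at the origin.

E_{6}

The Hessian of f at 0 has rank 0. Corank 2; j^3 = (2*p - q)^3 is a perfect cube, so E-series; the 4-jet and mu = 6 give E_6.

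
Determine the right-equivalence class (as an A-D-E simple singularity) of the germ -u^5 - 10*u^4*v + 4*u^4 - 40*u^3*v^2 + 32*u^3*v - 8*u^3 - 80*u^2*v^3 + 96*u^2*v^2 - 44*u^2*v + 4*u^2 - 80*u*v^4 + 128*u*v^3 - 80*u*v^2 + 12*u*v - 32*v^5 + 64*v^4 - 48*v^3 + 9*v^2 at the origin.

A_{4}

The Hessian of f at 0 has rank 1. Corank 1: A-series; mu = 4 gives A_4.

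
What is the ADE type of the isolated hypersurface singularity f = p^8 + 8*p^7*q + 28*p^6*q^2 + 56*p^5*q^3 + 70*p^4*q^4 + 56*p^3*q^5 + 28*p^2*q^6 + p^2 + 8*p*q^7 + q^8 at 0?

A_{7}

The Hessian of f at 0 has rank 1. Corank 1: A-series; mu = 7 gives A_7.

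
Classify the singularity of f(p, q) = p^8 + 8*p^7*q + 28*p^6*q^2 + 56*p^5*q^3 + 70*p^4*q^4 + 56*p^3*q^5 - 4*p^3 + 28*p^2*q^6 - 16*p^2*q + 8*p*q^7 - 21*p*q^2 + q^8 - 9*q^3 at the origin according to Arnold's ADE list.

D_9

The Hessian of f at 0 is [[0, 0], [0, 0]] with rank 0, so corank 2. A Groebner basis of the Jacobian ideal J(f) in C{p,q} is {32*p*q + q^7 + 48*q^2, p*q^2 + 3*q^3/2, p^2 + 5*p*q/2 + 3*q^2/2}; counting standard monomials gives mu = 9. Corank 2; j^3 = -(p + q)*(2*p + 3*q)^2 has shape L^2 M (L != M), so D-series; mu = 9 gives D_9.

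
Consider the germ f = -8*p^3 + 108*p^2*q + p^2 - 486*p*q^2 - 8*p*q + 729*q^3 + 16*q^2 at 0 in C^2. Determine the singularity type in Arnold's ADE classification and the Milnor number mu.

The Hessian of f at 0 has rank 1. Corank 1: A-series; mu = 2 gives A_2.

Type A_{2}, Milnor number mu = 2.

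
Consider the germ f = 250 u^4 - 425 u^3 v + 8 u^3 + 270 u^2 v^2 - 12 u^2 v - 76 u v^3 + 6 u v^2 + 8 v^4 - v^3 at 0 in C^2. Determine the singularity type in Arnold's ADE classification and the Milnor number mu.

Type E7, Milnor number mu = 7.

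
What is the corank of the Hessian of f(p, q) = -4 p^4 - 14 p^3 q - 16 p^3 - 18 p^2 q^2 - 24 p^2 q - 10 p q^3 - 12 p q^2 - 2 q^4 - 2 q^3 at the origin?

2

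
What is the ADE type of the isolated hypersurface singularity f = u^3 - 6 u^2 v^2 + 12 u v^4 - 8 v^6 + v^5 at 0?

The Hessian of f at 0 has rank 0. Corank 2; j^3 = u^3 is a perfect cube, so E-series; the 5-jet and mu = 8 give E_8.

E_8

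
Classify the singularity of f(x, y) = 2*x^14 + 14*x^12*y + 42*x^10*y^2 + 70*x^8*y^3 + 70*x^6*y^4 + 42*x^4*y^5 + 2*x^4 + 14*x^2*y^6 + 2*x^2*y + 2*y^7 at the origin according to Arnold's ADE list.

The Hessian of f at 0 has rank 0. Corank 2; j^3 = 2*x^2*y has shape L^2 M (L != M), so D-series; mu = 8 gives D_8.

D8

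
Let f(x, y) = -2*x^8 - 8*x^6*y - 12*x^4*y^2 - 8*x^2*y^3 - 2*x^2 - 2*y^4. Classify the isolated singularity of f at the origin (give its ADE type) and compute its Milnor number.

Type A_3, Milnor number mu = 3.

The Hessian of f at 0 has rank 1. Corank 1: A-series; mu = 3 gives A_3.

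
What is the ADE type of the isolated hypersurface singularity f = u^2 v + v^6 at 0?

D_{7}

The Hessian of f at 0 has rank 0. Corank 2; j^3 = u^2*v has shape L^2 M (L != M), so D-series; mu = 7 gives D_7.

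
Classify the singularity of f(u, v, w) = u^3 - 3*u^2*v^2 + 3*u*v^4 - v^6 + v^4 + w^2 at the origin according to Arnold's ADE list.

E6

The Hessian of f at 0 has rank 1. Corank 2; j^3 = u^3 is a perfect cube, so E-series; the 4-jet and mu = 6 give E_6.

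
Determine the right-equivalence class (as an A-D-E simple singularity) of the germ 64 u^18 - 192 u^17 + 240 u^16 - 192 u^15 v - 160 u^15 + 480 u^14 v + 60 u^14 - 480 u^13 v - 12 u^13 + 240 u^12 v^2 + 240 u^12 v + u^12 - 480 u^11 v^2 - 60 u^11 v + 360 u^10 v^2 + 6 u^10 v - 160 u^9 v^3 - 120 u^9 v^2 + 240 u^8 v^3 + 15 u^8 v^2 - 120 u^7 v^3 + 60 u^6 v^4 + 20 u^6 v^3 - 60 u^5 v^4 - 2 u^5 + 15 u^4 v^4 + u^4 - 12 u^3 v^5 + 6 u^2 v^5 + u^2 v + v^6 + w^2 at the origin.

D_{7}

The Hessian of f at 0 is [[0, 0, 0], [0, 0, 0], [0, 0, 2]] with rank 1, so corank 2. A Groebner basis of the Jacobian ideal J(f) in C{u,v,w} is {u^2/6 + v^5, u^3, u*v, w}; counting standard monomials gives mu = 7. Corank 2; j^3 = u^2*v has shape L^2 M (L != M), so D-series; mu = 7 gives D_7.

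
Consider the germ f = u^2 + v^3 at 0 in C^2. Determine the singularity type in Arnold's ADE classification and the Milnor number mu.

Type A_2, Milnor number mu = 2.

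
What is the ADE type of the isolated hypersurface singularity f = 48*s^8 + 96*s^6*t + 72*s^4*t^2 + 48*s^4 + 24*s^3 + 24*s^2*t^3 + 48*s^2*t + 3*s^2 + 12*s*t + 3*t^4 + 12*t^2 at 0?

The Hessian of f at 0 has rank 1. Corank 1: A-series; mu = 3 gives A_3.

A3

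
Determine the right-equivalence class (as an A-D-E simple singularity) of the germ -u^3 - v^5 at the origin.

E8

The Hessian of f at 0 is [[0, 0], [0, 0]] with rank 0, so corank 2. A Groebner basis of the Jacobian ideal J(f) in C{u,v} is {v^4, u^2}; counting standard monomials gives mu = 8. Corank 2; j^3 = -u^3 is a perfect cube, so E-series; the 5-jet and mu = 8 give E_8.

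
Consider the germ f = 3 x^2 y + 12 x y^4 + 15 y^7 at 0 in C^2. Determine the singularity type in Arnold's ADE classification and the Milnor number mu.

Type D8, Milnor number mu = 8.

The Hessian of f at 0 is [[0, 0], [0, 0]] with rank 0, so corank 2. A Groebner basis of the Jacobian ideal J(f) in C{x,y} is {-2*x^2/3 + x*y^3, x*y/2 + y^4, x^3, x^2*y}; counting standard monomials gives mu = 8. Corank 2; j^3 = 3*x^2*y has shape L^2 M (L != M), so D-series; mu = 8 gives D_8.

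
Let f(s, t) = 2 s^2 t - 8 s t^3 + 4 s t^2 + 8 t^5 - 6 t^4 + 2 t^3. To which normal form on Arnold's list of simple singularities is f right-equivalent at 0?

D5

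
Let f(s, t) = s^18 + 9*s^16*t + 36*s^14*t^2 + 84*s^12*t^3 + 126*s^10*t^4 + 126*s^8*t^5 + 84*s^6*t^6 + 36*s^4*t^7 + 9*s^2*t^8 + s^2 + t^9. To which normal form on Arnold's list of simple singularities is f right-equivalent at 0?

A_8

The Hessian of f at 0 is [[2, 0], [0, 0]] with rank 1, so corank 1. A Groebner basis of the Jacobian ideal J(f) in C{s,t} is {t^8, s}; counting standard monomials gives mu = 8. Corank 1: A-series; mu = 8 gives A_8.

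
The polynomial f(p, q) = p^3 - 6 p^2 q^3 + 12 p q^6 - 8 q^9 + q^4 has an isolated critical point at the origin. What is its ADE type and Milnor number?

The Hessian of f at 0 is [[0, 0], [0, 0]] with rank 0, so corank 2. A Groebner basis of the Jacobian ideal J(f) in C{p,q} is {q^3, p^2}; counting standard monomials gives mu = 6. Corank 2; j^3 = p^3 is a perfect cube, so E-series; the 4-jet and mu = 6 give E_6.

Type E_{6}, Milnor number mu = 6.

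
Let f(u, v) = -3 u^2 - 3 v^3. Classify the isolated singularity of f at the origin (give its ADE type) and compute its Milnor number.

The Hessian of f at 0 has rank 1. Corank 1: A-series; mu = 2 gives A_2.

Type A_2, Milnor number mu = 2.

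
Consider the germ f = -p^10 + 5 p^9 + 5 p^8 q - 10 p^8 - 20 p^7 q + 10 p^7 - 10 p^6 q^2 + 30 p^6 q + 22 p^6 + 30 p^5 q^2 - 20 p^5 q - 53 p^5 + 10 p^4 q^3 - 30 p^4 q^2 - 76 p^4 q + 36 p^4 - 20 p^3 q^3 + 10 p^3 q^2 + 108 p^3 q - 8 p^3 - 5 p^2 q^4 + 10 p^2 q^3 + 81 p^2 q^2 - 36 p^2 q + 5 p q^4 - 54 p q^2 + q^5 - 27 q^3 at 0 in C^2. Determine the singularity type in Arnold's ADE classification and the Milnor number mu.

Type E_8, Milnor number mu = 8.

The Hessian of f at 0 is [[0, 0], [0, 0]] with rank 0, so corank 2. A Groebner basis of the Jacobian ideal J(f) in C{p,q} is {-22*p^2/243 + p*q^3 + 11*p*q^2/18 - 22*p*q/81 + 11*q^3/12 - 11*q^2/54, 16*p^2/243 - 4*p*q^2/9 + 16*p*q/81 + q^4 - 2*q^3/3 + 4*q^2/27, p^3 - p^2/4 - 81*p*q^2/16 - 3*p*q/4 - 135*q^3/32 - 9*q^2/16, p^2*q + p^2/18 + 21*p*q^2/8 + p*q/6 + 27*q^3/16 + q^2/8}; counting standard monomials gives mu = 8. Corank 2; j^3 = -(2*p + 3*q)^3 is a perfect cube, so E-series; the 5-jet and mu = 8 give E_8.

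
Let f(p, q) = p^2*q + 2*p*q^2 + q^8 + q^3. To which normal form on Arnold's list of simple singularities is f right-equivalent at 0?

The Hessian of f at 0 has rank 0. Corank 2; j^3 = q*(p + q)^2 has shape L^2 M (L != M), so D-series; mu = 9 gives D_9.

D9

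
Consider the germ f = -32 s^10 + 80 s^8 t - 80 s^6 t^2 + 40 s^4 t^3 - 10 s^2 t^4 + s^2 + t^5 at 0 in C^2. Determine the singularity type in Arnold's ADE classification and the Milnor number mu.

Type A4, Milnor number mu = 4.

The Hessian of f at 0 is [[2, 0], [0, 0]] with rank 1, so corank 1. A Groebner basis of the Jacobian ideal J(f) in C{s,t} is {t^4, s}; counting standard monomials gives mu = 4. Corank 1: A-series; mu = 4 gives A_4.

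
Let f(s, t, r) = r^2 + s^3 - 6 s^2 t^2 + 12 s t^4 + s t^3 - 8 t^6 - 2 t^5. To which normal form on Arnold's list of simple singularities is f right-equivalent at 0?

E7

The Hessian of f at 0 has rank 1. Corank 2; j^3 = s^3 is a perfect cube, so E-series; the 4-jet and mu = 7 give E_7.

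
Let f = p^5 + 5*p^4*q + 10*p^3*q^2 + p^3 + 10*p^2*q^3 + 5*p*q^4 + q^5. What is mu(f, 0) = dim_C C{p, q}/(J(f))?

8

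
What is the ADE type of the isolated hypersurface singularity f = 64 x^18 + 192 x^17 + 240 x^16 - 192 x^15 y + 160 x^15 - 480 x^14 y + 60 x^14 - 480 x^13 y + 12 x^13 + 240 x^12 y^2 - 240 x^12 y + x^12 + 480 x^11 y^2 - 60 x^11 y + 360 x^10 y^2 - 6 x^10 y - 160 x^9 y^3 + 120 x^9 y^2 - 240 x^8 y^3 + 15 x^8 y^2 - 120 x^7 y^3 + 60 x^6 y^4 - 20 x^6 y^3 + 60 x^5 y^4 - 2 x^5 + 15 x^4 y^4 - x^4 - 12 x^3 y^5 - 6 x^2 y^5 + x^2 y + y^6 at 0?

D7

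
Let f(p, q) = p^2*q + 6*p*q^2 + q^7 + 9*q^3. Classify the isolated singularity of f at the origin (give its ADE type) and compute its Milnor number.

Type D8, Milnor number mu = 8.

The Hessian of f at 0 is [[0, 0], [0, 0]] with rank 0, so corank 2. A Groebner basis of the Jacobian ideal J(f) in C{p,q} is {p^2/7 + q^6 - 9*q^2/7, p^3 + 27*q^3, p*q + 3*q^2}; counting standard monomials gives mu = 8. Corank 2; j^3 = q*(p + 3*q)^2 has shape L^2 M (L != M), so D-series; mu = 8 gives D_8.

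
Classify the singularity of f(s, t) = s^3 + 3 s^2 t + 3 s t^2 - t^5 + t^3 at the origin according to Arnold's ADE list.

E_8

The Hessian of f at 0 has rank 0. Corank 2; j^3 = (s + t)^3 is a perfect cube, so E-series; the 5-jet and mu = 8 give E_8.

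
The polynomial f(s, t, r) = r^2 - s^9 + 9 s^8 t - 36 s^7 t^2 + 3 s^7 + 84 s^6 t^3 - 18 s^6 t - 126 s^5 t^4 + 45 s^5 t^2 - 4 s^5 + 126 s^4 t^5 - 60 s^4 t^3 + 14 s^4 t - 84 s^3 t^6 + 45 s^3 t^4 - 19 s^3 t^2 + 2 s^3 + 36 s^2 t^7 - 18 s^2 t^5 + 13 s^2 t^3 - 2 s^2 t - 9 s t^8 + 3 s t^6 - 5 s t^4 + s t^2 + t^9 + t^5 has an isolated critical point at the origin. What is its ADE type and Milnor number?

The Hessian of f at 0 has rank 1. Corank 2; j^3 = s*(2*s^2 - 2*s*t + t^2) splits into three distinct lines over C (the quadratic factor has nonzero discriminant), so D_4.

Type D_{4}, Milnor number mu = 4.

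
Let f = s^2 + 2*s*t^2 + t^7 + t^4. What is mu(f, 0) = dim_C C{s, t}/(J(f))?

The Hessian of f at 0 is [[2, 0], [0, 0]] with rank 1, so corank 1. A Groebner basis of the Jacobian ideal J(f) in C{s,t} is {s^3, s + t^2}; counting standard monomials gives mu = 6. Corank 1: A-series; mu = 6 gives A_6.

6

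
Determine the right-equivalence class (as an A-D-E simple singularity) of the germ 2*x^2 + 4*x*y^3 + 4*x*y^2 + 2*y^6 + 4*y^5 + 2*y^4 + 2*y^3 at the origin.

A_2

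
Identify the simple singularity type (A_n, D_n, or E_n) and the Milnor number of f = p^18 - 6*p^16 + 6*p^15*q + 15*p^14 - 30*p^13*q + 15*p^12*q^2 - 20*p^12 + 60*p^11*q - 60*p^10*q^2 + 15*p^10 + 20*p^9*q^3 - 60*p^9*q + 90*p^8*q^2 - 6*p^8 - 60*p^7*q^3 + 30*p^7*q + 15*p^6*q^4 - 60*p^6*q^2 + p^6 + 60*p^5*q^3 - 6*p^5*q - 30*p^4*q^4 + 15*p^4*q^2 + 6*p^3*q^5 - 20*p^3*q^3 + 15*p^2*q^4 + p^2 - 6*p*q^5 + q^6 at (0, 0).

Type A_{5}, Milnor number mu = 5.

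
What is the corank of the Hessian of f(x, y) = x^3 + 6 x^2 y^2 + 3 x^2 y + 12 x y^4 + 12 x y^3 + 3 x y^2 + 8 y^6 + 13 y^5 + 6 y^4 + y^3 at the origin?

The Hessian at 0 is [[0, 0], [0, 0]] of rank 0; hence corank 2.

2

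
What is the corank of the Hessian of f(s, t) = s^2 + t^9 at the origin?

The Hessian at 0 is [[2, 0], [0, 0]] of rank 1; hence corank 1.

1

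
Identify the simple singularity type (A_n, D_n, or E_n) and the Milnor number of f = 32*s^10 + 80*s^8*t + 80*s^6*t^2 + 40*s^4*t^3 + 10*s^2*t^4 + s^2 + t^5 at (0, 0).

The Hessian of f at 0 has rank 1. Corank 1: A-series; mu = 4 gives A_4.

Type A_{4}, Milnor number mu = 4.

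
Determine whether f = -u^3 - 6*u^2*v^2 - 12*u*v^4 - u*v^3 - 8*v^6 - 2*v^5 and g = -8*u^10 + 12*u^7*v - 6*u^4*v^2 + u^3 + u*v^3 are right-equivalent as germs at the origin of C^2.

The Hessian of f at 0 has rank 0. Corank 2; j^3 = -u^3 is a perfect cube, so E-series; the 4-jet and mu = 7 give E_7. The Hessian of g at 0 has rank 0. Corank 2; j^3 = u^3 is a perfect cube, so E-series; the 4-jet and mu = 7 give E_7. Both have type E_7, hence right-equivalent.

Yes.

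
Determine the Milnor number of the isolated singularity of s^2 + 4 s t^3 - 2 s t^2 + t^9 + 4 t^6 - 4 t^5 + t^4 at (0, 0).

The Hessian of f at 0 has rank 1. Corank 1: A-series; mu = 8 gives A_8.

8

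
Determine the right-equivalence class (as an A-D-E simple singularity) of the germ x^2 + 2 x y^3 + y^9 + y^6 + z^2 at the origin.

A_8

The Hessian of f at 0 is [[2, 0, 0], [0, 0, 0], [0, 0, 2]] with rank 2, so corank 1. A Groebner basis of the Jacobian ideal J(f) in C{x,y,z} is {x^2*y^2, x^3, x + y^3, z}; counting standard monomials gives mu = 8. Corank 1: A-series; mu = 8 gives A_8.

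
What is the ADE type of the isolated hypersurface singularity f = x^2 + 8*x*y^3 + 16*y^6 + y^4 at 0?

A_{3}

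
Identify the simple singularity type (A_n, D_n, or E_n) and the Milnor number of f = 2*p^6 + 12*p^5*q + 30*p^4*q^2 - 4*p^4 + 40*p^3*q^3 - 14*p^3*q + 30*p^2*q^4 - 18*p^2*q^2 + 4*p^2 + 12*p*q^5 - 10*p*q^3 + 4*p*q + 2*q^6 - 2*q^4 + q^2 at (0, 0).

The Hessian of f at 0 has rank 1. Corank 1: A-series; mu = 5 gives A_5.

Type A5, Milnor number mu = 5.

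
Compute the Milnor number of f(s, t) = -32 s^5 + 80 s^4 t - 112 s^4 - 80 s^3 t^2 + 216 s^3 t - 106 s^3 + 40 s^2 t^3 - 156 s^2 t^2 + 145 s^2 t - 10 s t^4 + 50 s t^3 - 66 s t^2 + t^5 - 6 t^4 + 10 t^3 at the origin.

The Hessian of f at 0 has rank 0. Corank 2; j^3 = -(2*s - t)*(53*s^2 - 46*s*t + 10*t^2) splits into three distinct lines over C (the quadratic factor has nonzero discriminant), so D_4.

4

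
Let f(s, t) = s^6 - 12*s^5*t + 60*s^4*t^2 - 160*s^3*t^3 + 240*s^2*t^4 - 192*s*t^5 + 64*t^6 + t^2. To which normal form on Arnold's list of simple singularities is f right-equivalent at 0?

The Hessian of f at 0 has rank 1. Corank 1: A-series; mu = 5 gives A_5.

A_5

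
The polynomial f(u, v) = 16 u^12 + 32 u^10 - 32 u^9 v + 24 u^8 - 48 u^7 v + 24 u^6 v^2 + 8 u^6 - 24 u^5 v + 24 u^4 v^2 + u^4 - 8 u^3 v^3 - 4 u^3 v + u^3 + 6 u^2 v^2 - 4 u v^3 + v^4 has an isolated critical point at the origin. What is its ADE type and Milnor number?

Type E6, Milnor number mu = 6.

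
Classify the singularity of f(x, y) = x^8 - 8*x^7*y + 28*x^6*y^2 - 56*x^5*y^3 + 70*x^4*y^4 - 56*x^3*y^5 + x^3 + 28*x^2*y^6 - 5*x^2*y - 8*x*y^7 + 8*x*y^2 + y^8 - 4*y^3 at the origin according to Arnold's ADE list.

The Hessian of f at 0 has rank 0. Corank 2; j^3 = (x - 2*y)^2*(x - y) has shape L^2 M (L != M), so D-series; mu = 9 gives D_9.

D9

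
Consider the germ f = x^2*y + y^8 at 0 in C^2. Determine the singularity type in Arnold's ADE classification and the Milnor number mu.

Type D_{9}, Milnor number mu = 9.

The Hessian of f at 0 has rank 0. Corank 2; j^3 = x^2*y has shape L^2 M (L != M), so D-series; mu = 9 gives D_9.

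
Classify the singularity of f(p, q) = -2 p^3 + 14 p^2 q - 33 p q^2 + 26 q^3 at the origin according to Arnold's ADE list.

D_{4}

The Hessian of f at 0 has rank 0. Corank 2; j^3 = -(p - 2*q)*(2*p^2 - 10*p*q + 13*q^2) splits into three distinct lines over C (the quadratic factor has nonzero discriminant), so D_4.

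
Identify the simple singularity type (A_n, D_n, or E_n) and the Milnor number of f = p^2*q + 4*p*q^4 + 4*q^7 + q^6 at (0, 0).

Type D7, Milnor number mu = 7.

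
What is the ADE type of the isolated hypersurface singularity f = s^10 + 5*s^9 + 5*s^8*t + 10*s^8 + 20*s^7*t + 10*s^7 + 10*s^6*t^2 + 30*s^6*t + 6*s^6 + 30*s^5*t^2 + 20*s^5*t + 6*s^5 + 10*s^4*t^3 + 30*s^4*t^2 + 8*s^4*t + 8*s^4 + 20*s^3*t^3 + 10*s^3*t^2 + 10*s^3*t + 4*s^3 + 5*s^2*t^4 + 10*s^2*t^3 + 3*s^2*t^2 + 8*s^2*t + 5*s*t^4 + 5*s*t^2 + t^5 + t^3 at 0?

D_{6}

The Hessian of f at 0 is [[0, 0], [0, 0]] with rank 0, so corank 2. A Groebner basis of the Jacobian ideal J(f) in C{s,t} is {s^3 - 3*s^2 - 4*s*t - 5*t^2/4, s^2*t + 5*s^2 + 7*s*t + 9*t^2/4, -8*s^2 + s*t^2 - 12*s*t - 4*t^2, 12*s^2 + 20*s*t + t^3 + 7*t^2}; counting standard monomials gives mu = 6. Corank 2; j^3 = (s + t)*(2*s + t)^2 has shape L^2 M (L != M), so D-series; mu = 6 gives D_6.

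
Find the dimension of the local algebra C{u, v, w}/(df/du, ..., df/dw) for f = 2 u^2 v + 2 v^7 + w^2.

8

The Hessian of f at 0 is [[0, 0, 0], [0, 0, 0], [0, 0, 2]] with rank 1, so corank 2. A Groebner basis of the Jacobian ideal J(f) in C{u,v,w} is {u^2/7 + v^6, u^3, u*v, w}; counting standard monomials gives mu = 8. Corank 2; j^3 = 2*u^2*v has shape L^2 M (L != M), so D-series; mu = 8 gives D_8.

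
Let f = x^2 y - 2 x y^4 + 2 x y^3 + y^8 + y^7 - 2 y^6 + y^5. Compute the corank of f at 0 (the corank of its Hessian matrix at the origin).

Hessian at 0 has rank 0.

2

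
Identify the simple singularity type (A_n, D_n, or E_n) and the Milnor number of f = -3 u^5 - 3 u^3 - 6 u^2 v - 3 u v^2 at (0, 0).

Type D_6, Milnor number mu = 6.

The Hessian of f at 0 has rank 0. Corank 2; j^3 = -3*u*(u + v)^2 has shape L^2 M (L != M), so D-series; mu = 6 gives D_6.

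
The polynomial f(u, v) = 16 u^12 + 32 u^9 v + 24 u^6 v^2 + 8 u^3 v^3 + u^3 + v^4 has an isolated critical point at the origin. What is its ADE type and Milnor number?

Type E_6, Milnor number mu = 6.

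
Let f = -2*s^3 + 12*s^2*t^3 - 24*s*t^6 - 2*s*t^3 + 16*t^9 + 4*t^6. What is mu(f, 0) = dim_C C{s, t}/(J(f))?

The Hessian of f at 0 is [[0, 0], [0, 0]] with rank 0, so corank 2. A Groebner basis of the Jacobian ideal J(f) in C{s,t} is {s^3, s*t^2, 3*s^2 + t^3}; counting standard monomials gives mu = 7. Corank 2; j^3 = -2*s^3 is a perfect cube, so E-series; the 4-jet and mu = 7 give E_7.

7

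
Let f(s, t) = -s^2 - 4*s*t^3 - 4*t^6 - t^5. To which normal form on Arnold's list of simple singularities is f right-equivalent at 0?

A_4

The Hessian of f at 0 is [[-2, 0], [0, 0]] with rank 1, so corank 1. A Groebner basis of the Jacobian ideal J(f) in C{s,t} is {s/2 + t^3, s^2, s*t}; counting standard monomials gives mu = 4. Corank 1: A-series; mu = 4 gives A_4.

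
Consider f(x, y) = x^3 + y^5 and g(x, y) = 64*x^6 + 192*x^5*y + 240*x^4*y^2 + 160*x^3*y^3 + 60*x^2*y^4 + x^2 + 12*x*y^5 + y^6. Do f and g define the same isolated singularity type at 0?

The Hessian of f at 0 has rank 0. Corank 2; j^3 = x^3 is a perfect cube, so E-series; the 5-jet and mu = 8 give E_8. The Hessian of g at 0 has rank 1. Corank 1: A-series; mu = 5 gives A_5. f is E_8 but g is A_5, hence not right-equivalent.

No.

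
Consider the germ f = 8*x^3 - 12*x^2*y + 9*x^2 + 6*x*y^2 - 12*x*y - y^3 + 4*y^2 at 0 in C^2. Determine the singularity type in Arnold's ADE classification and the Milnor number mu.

Type A_2, Milnor number mu = 2.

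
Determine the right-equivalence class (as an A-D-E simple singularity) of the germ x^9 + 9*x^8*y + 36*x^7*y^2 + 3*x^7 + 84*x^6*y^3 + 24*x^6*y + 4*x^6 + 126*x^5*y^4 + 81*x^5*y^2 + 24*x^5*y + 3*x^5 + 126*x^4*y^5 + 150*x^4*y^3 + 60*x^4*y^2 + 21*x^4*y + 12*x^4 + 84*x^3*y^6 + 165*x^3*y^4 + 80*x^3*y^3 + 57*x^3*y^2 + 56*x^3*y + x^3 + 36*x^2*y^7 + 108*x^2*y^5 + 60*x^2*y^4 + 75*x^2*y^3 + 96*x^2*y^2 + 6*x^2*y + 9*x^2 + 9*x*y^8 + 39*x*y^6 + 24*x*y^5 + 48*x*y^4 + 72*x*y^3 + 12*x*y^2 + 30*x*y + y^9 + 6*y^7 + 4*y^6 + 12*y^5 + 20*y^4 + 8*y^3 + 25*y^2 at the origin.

A_2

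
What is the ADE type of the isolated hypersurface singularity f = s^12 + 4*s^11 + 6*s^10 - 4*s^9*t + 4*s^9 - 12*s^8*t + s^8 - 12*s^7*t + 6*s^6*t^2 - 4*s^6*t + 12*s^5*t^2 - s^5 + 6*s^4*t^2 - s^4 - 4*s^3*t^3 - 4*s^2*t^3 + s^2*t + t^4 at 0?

The Hessian of f at 0 has rank 0. Corank 2; j^3 = s^2*t has shape L^2 M (L != M), so D-series; mu = 5 gives D_5.

D_5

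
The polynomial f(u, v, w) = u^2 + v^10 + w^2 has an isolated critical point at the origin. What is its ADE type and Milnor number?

The Hessian of f at 0 is [[2, 0, 0], [0, 0, 0], [0, 0, 2]] with rank 2, so corank 1. A Groebner basis of the Jacobian ideal J(f) in C{u,v,w} is {v^9, u, w}; counting standard monomials gives mu = 9. Corank 1: A-series; mu = 9 gives A_9.

Type A_9, Milnor number mu = 9.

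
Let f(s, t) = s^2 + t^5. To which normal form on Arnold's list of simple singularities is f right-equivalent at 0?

A_4

The Hessian of f at 0 is [[2, 0], [0, 0]] with rank 1, so corank 1. A Groebner basis of the Jacobian ideal J(f) in C{s,t} is {t^4, s}; counting standard monomials gives mu = 4. Corank 1: A-series; mu = 4 gives A_4.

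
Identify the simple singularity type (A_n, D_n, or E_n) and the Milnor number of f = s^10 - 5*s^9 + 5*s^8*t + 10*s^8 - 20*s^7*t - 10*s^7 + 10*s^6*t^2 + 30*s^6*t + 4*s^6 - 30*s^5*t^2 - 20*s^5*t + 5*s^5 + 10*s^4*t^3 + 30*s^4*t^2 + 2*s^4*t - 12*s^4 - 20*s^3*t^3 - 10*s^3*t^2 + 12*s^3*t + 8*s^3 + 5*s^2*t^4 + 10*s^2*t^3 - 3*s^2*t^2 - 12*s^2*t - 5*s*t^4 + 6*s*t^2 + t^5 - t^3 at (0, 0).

The Hessian of f at 0 is [[0, 0], [0, 0]] with rank 0, so corank 2. A Groebner basis of the Jacobian ideal J(f) in C{s,t} is {-32*s^2*t + 128*s^2 - 128*s*t + t^4 + 8*t^3 + 32*t^2, s^3 - 3*s^2*t/2 + 3*s^2 - 3*s*t + t^3/4 + 3*t^2/4, -4*s^2 + s*t^2 + 4*s*t - t^3/2 - t^2}; counting standard monomials gives mu = 8. Corank 2; j^3 = (2*s - t)^3 is a perfect cube, so E-series; the 5-jet and mu = 8 give E_8.

Type E8, Milnor number mu = 8.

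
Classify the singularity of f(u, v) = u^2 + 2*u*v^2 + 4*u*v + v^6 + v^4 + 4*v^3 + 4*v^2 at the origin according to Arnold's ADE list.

The Hessian of f at 0 is [[2, 4], [4, 8]] with rank 1, so corank 1. A Groebner basis of the Jacobian ideal J(f) in C{u,v} is {u^3 + 12*u^2 + 40*u*v - 32*u - 64*v, u^2*v - 4*u^2 - 12*u*v + 8*u + 16*v, u + v^2 + 2*v}; counting standard monomials gives mu = 5. Corank 1: A-series; mu = 5 gives A_5.

A5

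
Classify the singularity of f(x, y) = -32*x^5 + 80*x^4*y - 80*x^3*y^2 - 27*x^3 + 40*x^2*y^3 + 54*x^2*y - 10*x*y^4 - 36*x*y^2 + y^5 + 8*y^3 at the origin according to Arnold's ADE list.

The Hessian of f at 0 has rank 0. Corank 2; j^3 = -(3*x - 2*y)^3 is a perfect cube, so E-series; the 5-jet and mu = 8 give E_8.

E8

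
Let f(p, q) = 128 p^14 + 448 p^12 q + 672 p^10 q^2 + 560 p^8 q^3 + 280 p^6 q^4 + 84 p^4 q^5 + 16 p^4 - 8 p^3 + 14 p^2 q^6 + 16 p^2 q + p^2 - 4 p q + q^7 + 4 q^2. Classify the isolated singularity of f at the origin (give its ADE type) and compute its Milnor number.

Type A6, Milnor number mu = 6.

The Hessian of f at 0 has rank 1. Corank 1: A-series; mu = 6 gives A_6.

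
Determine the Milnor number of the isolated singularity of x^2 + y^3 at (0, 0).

The Hessian of f at 0 has rank 1. Corank 1: A-series; mu = 2 gives A_2.

2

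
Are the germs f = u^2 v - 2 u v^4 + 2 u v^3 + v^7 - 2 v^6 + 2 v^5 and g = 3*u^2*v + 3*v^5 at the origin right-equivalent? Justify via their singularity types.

The Hessian of f at 0 has rank 0. Corank 2; j^3 = u^2*v has shape L^2 M (L != M), so D-series; mu = 6 gives D_6. The Hessian of g at 0 has rank 0. Corank 2; j^3 = 3*u^2*v has shape L^2 M (L != M), so D-series; mu = 6 gives D_6. Both have type D_6, hence right-equivalent.

Yes.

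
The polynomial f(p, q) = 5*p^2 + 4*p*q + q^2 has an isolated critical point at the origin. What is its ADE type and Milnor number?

Type A_1, Milnor number mu = 1.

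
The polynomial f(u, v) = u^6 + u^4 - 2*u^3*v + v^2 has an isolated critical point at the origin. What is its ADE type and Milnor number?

Type A_3, Milnor number mu = 3.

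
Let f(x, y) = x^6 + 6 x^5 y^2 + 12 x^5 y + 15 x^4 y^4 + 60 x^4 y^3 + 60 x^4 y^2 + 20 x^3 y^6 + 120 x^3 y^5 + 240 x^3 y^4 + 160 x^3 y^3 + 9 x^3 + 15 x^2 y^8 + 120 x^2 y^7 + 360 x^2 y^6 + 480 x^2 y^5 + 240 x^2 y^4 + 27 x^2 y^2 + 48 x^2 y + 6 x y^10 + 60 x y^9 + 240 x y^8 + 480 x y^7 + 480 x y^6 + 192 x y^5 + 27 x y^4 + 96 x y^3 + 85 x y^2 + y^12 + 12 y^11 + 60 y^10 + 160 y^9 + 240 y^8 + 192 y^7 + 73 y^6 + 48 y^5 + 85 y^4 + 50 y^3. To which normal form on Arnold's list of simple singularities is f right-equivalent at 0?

D7

The Hessian of f at 0 has rank 0. Corank 2; j^3 = (x + 2*y)*(3*x + 5*y)^2 has shape L^2 M (L != M), so D-series; mu = 7 gives D_7.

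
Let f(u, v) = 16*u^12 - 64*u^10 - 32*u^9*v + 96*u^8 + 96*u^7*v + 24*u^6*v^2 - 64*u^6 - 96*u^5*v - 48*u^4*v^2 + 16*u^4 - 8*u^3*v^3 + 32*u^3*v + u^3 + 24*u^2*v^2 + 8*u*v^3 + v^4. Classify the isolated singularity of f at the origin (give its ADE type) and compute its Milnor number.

The Hessian of f at 0 has rank 0. Corank 2; j^3 = u^3 is a perfect cube, so E-series; the 4-jet and mu = 6 give E_6.

Type E_6, Milnor number mu = 6.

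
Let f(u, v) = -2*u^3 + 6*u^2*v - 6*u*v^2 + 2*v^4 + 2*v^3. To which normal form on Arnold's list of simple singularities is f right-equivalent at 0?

The Hessian of f at 0 has rank 0. Corank 2; j^3 = -2*(u - v)^3 is a perfect cube, so E-series; the 4-jet and mu = 6 give E_6.

E_{6}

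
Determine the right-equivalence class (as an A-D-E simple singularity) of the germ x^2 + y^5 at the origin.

A_4

The Hessian of f at 0 is [[2, 0], [0, 0]] with rank 1, so corank 1. A Groebner basis of the Jacobian ideal J(f) in C{x,y} is {y^4, x}; counting standard monomials gives mu = 4. Corank 1: A-series; mu = 4 gives A_4.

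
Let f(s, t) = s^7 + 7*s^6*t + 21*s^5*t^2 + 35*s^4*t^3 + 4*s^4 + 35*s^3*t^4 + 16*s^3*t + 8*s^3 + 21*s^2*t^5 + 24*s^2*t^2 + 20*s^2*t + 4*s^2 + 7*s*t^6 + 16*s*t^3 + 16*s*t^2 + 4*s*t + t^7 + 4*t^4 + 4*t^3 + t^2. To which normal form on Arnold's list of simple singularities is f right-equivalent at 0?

The Hessian of f at 0 has rank 1. Corank 1: A-series; mu = 6 gives A_6.

A6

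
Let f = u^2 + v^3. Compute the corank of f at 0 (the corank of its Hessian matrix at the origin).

1

Hessian at 0 has rank 1.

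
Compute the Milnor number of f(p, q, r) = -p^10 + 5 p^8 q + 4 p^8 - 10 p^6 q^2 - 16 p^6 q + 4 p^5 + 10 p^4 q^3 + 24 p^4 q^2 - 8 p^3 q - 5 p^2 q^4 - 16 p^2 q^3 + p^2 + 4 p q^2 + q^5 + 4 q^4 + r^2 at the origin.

4

The Hessian of f at 0 has rank 2. Corank 1: A-series; mu = 4 gives A_4.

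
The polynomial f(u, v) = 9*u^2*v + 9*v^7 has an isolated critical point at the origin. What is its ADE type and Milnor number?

Type D_{8}, Milnor number mu = 8.

The Hessian of f at 0 has rank 0. Corank 2; j^3 = 9*u^2*v has shape L^2 M (L != M), so D-series; mu = 8 gives D_8.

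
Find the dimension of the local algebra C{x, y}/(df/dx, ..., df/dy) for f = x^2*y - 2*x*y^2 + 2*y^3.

The Hessian of f at 0 has rank 0. Corank 2; j^3 = y*(x^2 - 2*x*y + 2*y^2) splits into three distinct lines over C (the quadratic factor has nonzero discriminant), so D_4.

4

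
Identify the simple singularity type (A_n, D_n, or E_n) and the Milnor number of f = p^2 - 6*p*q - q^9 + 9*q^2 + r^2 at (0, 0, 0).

The Hessian of f at 0 has rank 2. Corank 1: A-series; mu = 8 gives A_8.

Type A8, Milnor number mu = 8.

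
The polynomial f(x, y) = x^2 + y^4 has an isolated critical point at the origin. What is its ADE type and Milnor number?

Type A3, Milnor number mu = 3.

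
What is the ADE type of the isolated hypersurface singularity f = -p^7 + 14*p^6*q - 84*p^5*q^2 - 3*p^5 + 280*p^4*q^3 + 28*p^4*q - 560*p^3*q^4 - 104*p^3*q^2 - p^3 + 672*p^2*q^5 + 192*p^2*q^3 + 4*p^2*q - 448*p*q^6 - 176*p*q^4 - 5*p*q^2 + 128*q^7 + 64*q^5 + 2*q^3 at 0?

The Hessian of f at 0 has rank 0. Corank 2; j^3 = -(p - 2*q)*(p - q)^2 has shape L^2 M (L != M), so D-series; mu = 6 gives D_6.

D_{6}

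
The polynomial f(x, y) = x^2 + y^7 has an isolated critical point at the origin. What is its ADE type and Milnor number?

Type A_{6}, Milnor number mu = 6.

The Hessian of f at 0 has rank 1. Corank 1: A-series; mu = 6 gives A_6.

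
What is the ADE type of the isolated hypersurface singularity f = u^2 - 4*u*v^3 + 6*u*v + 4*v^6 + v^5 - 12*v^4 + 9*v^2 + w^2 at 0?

The Hessian of f at 0 has rank 2. Corank 1: A-series; mu = 4 gives A_4.

A_{4}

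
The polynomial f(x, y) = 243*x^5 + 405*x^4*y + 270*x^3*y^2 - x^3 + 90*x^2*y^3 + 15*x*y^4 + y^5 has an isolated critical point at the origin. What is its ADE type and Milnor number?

Type E_8, Milnor number mu = 8.

The Hessian of f at 0 has rank 0. Corank 2; j^3 = -x^3 is a perfect cube, so E-series; the 5-jet and mu = 8 give E_8.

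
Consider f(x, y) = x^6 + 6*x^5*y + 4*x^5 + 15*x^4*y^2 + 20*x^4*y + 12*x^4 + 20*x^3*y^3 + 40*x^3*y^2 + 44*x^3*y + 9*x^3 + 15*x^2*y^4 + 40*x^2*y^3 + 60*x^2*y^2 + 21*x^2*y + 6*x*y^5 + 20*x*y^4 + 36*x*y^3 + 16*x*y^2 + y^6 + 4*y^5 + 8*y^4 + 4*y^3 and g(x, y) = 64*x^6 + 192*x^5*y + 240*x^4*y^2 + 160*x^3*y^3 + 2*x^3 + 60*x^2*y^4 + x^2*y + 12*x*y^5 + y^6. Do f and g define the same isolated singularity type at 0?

Yes.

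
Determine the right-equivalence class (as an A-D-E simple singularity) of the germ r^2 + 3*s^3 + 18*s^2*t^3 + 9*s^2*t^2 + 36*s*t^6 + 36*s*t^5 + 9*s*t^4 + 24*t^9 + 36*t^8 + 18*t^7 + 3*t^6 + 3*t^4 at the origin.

The Hessian of f at 0 has rank 1. Corank 2; j^3 = 3*s^3 is a perfect cube, so E-series; the 4-jet and mu = 6 give E_6.

E_6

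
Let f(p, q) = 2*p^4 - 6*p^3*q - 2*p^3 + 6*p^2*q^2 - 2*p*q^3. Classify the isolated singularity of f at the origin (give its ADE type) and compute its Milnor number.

The Hessian of f at 0 has rank 0. Corank 2; j^3 = -2*p^3 is a perfect cube, so E-series; the 4-jet and mu = 7 give E_7.

Type E_7, Milnor number mu = 7.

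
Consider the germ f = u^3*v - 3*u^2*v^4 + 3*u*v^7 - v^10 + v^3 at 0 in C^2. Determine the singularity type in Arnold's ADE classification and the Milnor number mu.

Type E_{7}, Milnor number mu = 7.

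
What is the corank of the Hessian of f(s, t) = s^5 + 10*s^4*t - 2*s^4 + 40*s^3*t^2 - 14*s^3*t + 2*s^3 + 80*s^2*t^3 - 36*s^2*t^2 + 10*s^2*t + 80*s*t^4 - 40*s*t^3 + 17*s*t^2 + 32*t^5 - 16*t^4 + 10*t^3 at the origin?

Hessian at 0 has rank 0.

2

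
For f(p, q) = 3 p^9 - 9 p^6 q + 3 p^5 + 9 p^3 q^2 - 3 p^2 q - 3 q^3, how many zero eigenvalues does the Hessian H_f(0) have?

The Hessian at 0 is [[0, 0], [0, 0]] of rank 0; hence corank 2.

2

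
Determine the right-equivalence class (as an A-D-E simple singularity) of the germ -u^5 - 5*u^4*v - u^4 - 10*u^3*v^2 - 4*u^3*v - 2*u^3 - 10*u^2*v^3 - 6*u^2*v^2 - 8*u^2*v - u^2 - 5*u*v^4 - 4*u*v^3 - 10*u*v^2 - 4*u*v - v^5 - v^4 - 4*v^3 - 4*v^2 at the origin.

A4

The Hessian of f at 0 has rank 1. Corank 1: A-series; mu = 4 gives A_4.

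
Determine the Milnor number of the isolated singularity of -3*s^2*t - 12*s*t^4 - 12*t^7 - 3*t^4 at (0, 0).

5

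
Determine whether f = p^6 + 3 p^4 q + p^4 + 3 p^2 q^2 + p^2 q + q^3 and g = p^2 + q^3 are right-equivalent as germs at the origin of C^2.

The Hessian of f at 0 is [[0, 0], [0, 0]] with rank 0, so corank 2. A Groebner basis of the Jacobian ideal J(f) in C{p,q} is {q^3, p^2 + 3*q^2, p*q}; counting standard monomials gives mu = 4. Corank 2; j^3 = q*(p^2 + q^2) splits into three distinct lines over C (the quadratic factor has nonzero discriminant), so D_4. The Hessian of g at 0 is [[2, 0], [0, 0]] with rank 1, so corank 1. A Groebner basis of the Jacobian ideal J(g) in C{p,q} is {q^2, p}; counting standard monomials gives mu = 2. Corank 1: A-series; mu = 2 gives A_2. f is D_4 but g is A_2, hence not right-equivalent.

No.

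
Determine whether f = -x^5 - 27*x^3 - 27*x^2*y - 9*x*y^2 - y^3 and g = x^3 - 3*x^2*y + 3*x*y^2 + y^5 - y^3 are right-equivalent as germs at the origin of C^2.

Yes.

The Hessian of f at 0 has rank 0. Corank 2; j^3 = -(3*x + y)^3 is a perfect cube, so E-series; the 5-jet and mu = 8 give E_8. The Hessian of g at 0 has rank 0. Corank 2; j^3 = (x - y)^3 is a perfect cube, so E-series; the 5-jet and mu = 8 give E_8. Both have type E_8, hence right-equivalent.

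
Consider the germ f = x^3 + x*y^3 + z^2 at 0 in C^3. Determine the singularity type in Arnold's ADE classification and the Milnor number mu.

Type E_{7}, Milnor number mu = 7.

The Hessian of f at 0 has rank 1. Corank 2; j^3 = x^3 is a perfect cube, so E-series; the 4-jet and mu = 7 give E_7.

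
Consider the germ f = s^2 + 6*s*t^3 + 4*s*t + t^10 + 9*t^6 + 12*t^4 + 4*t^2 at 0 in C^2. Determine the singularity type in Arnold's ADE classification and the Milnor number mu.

The Hessian of f at 0 has rank 1. Corank 1: A-series; mu = 9 gives A_9.

Type A_9, Milnor number mu = 9.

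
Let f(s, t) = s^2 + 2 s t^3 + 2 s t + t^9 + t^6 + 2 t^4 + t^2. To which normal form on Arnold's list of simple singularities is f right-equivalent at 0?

The Hessian of f at 0 has rank 1. Corank 1: A-series; mu = 8 gives A_8.

A8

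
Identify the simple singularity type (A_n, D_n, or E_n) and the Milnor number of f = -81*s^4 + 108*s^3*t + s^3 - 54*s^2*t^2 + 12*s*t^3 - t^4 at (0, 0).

The Hessian of f at 0 is [[0, 0], [0, 0]] with rank 0, so corank 2. A Groebner basis of the Jacobian ideal J(f) in C{s,t} is {t^4, s*t^2 - t^3/9, s^2}; counting standard monomials gives mu = 6. Corank 2; j^3 = s^3 is a perfect cube, so E-series; the 4-jet and mu = 6 give E_6.

Type E_6, Milnor number mu = 6.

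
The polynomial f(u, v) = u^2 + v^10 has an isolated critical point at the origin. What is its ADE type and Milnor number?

Type A_{9}, Milnor number mu = 9.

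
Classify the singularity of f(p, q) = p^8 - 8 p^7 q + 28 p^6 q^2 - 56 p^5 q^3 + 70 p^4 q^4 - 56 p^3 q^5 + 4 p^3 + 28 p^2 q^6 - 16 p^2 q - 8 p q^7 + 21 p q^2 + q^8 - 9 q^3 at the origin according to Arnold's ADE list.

The Hessian of f at 0 has rank 0. Corank 2; j^3 = (p - q)*(2*p - 3*q)^2 has shape L^2 M (L != M), so D-series; mu = 9 gives D_9.

D_{9}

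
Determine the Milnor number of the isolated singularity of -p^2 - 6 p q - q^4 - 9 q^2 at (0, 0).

3

The Hessian of f at 0 is [[-2, -6], [-6, -18]] with rank 1, so corank 1. A Groebner basis of the Jacobian ideal J(f) in C{p,q} is {q^3, p + 3*q}; counting standard monomials gives mu = 3. Corank 1: A-series; mu = 3 gives A_3.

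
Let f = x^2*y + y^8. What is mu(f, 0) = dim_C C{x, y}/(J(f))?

9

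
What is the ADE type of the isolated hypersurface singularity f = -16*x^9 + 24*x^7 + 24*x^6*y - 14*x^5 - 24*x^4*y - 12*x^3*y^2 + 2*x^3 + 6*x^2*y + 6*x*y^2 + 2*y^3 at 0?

E_{8}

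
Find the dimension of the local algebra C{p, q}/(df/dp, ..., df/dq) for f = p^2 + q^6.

The Hessian of f at 0 has rank 1. Corank 1: A-series; mu = 5 gives A_5.

5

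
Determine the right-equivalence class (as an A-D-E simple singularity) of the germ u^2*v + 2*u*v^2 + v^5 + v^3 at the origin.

D_6

The Hessian of f at 0 has rank 0. Corank 2; j^3 = v*(u + v)^2 has shape L^2 M (L != M), so D-series; mu = 6 gives D_6.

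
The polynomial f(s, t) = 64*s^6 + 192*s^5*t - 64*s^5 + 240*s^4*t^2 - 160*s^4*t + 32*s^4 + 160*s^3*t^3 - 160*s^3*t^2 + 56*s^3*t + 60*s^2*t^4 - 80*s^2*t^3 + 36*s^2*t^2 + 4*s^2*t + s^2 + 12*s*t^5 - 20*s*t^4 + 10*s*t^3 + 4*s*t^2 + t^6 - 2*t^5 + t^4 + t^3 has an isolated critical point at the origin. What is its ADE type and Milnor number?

Type A2, Milnor number mu = 2.

The Hessian of f at 0 is [[2, 0], [0, 0]] with rank 1, so corank 1. A Groebner basis of the Jacobian ideal J(f) in C{s,t} is {t^2, s}; counting standard monomials gives mu = 2. Corank 1: A-series; mu = 2 gives A_2.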